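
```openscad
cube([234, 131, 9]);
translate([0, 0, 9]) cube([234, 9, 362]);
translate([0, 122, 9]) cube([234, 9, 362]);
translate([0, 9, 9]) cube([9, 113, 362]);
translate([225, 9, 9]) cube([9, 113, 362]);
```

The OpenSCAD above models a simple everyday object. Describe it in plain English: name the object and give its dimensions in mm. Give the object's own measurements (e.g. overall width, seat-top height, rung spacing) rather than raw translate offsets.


An open-topped rectangular box: outside dimensions 234×131×371 mm, with a uniform wall and base thickness of 9 mm. The base is a full 234×131 slab on the floor; four walls sit on top of the base. The front and back walls (the −y and +y sides) span the full width; the two side walls fit between them.


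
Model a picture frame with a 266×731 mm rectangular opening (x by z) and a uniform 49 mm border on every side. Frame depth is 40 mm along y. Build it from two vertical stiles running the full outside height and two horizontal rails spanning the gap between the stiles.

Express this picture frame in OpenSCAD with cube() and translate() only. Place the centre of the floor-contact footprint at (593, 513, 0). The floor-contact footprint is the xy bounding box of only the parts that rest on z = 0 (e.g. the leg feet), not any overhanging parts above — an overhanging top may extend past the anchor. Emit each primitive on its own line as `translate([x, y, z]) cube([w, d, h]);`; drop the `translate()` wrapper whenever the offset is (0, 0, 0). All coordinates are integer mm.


translate([411, 493, 0]) cube([49, 40, 829]);
translate([726, 493, 0]) cube([49, 40, 829]);
translate([460, 493, 0]) cube([266, 40, 49]);
translate([460, 493, 780]) cube([266, 40, 49]);


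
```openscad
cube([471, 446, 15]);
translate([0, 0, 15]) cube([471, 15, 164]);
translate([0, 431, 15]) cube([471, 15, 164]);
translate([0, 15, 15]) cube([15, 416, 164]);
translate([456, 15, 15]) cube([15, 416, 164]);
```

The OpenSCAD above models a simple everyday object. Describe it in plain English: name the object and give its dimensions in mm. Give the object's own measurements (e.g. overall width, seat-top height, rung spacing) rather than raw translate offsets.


An open-topped rectangular box: outside dimensions 471×446×179 mm, with a uniform wall and base thickness of 15 mm. The base is a full 471×446 slab on the floor; four walls sit on top of the base. The front and back walls (the −y and +y sides) span the full width; the two side walls fit between them.


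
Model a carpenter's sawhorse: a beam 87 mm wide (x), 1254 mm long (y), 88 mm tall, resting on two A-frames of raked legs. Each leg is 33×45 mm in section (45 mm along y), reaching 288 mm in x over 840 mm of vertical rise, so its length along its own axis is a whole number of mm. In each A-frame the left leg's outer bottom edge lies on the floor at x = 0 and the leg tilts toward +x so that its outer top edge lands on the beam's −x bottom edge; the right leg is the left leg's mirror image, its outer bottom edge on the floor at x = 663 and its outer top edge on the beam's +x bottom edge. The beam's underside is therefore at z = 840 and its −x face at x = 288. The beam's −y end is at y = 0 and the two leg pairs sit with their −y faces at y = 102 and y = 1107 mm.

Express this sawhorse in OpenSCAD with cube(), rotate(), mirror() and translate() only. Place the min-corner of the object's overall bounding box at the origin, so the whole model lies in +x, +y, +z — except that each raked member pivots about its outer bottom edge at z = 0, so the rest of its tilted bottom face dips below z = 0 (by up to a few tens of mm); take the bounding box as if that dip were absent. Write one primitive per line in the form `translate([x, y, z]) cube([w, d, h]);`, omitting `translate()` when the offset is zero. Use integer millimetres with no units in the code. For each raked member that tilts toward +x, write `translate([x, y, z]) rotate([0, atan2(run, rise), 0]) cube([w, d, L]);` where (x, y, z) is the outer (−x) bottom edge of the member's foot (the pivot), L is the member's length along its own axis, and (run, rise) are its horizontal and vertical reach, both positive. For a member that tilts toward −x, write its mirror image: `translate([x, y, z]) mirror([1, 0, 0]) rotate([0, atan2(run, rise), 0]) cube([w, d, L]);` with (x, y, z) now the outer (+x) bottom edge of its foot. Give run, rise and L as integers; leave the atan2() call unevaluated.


translate([288, 0, 840]) cube([87, 1254, 88]);
translate([0, 102, 0]) rotate([0, atan2(288, 840), 0]) cube([33, 45, 888]);
translate([663, 102, 0]) mirror([1, 0, 0]) rotate([0, atan2(288, 840), 0]) cube([33, 45, 888]);
translate([0, 1107, 0]) rotate([0, atan2(288, 840), 0]) cube([33, 45, 888]);
translate([663, 1107, 0]) mirror([1, 0, 0]) rotate([0, atan2(288, 840), 0]) cube([33, 45, 888]);


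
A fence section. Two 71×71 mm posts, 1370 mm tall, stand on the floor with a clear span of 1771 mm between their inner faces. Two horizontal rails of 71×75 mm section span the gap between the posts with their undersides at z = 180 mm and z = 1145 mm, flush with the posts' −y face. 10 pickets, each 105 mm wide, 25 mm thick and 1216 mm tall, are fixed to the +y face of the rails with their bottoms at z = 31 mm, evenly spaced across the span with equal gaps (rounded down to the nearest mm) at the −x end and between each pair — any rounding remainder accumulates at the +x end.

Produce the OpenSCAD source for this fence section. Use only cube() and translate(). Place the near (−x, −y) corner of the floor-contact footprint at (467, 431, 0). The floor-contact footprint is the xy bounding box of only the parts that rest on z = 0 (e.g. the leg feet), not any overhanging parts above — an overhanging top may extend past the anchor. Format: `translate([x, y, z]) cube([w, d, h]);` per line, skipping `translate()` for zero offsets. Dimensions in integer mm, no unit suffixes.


translate([467, 431, 0]) cube([71, 71, 1370]);
translate([2309, 431, 0]) cube([71, 71, 1370]);
translate([538, 431, 180]) cube([1771, 71, 75]);
translate([538, 431, 1145]) cube([1771, 71, 75]);
translate([603, 502, 31]) cube([105, 25, 1216]);
translate([773, 502, 31]) cube([105, 25, 1216]);
translate([943, 502, 31]) cube([105, 25, 1216]);
translate([1113, 502, 31]) cube([105, 25, 1216]);
translate([1283, 502, 31]) cube([105, 25, 1216]);
translate([1453, 502, 31]) cube([105, 25, 1216]);
translate([1623, 502, 31]) cube([105, 25, 1216]);
translate([1793, 502, 31]) cube([105, 25, 1216]);
translate([1963, 502, 31]) cube([105, 25, 1216]);
translate([2133, 502, 31]) cube([105, 25, 1216]);


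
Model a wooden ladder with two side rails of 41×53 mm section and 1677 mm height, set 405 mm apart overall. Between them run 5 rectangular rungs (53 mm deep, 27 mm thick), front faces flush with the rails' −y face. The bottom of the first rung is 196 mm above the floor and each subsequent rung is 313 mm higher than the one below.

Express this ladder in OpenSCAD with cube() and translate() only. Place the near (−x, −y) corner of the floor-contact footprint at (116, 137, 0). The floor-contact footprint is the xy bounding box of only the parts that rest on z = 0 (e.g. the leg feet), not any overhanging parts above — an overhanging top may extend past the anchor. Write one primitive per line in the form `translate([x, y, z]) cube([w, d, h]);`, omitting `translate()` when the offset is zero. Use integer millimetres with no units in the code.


// rung span = 405 - 2*41 = 323
// rung[k] z = 196 + k*313
translate([116, 137, 0]) cube([41, 53, 1677]);
translate([480, 137, 0]) cube([41, 53, 1677]);
translate([157, 137, 196]) cube([323, 53, 27]);
translate([157, 137, 509]) cube([323, 53, 27]);
translate([157, 137, 822]) cube([323, 53, 27]);
translate([157, 137, 1135]) cube([323, 53, 27]);
translate([157, 137, 1448]) cube([323, 53, 27]);


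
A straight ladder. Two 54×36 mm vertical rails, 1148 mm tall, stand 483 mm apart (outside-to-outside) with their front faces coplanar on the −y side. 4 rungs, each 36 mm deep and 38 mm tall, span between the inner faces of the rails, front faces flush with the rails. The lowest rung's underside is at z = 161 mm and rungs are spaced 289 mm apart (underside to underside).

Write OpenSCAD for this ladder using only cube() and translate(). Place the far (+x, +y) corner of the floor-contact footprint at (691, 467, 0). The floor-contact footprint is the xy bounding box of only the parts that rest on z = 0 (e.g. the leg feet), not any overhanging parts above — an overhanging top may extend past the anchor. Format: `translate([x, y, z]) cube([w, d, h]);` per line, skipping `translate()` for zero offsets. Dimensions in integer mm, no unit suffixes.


// rung span = 483 - 2*54 = 375
// rung[k] z = 161 + k*289
translate([208, 431, 0]) cube([54, 36, 1148]);
translate([637, 431, 0]) cube([54, 36, 1148]);
translate([262, 431, 161]) cube([375, 36, 38]);
translate([262, 431, 450]) cube([375, 36, 38]);
translate([262, 431, 739]) cube([375, 36, 38]);
translate([262, 431, 1028]) cube([375, 36, 38]);


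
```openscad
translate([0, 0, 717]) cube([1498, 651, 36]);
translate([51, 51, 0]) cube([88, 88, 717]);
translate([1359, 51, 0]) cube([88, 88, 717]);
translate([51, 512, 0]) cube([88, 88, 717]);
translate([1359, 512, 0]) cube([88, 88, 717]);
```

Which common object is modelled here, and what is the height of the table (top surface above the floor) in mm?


A table. The table height is 753 mm.

A 1498×651×36 slab sits at z = 717 on four 88 mm square posts — a table. The top surface is at 717 + 36 = 753 mm.


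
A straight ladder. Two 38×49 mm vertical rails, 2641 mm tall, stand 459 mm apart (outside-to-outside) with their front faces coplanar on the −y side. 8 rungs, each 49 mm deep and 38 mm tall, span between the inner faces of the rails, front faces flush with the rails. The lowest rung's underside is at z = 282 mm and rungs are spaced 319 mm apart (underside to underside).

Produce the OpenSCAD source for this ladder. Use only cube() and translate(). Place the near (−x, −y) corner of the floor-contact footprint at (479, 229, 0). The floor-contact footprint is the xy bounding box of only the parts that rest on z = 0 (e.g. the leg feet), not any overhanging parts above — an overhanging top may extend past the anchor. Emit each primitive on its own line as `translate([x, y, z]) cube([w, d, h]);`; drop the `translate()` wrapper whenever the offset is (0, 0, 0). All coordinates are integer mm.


// rung span = 459 - 2*38 = 383
// rung[k] z = 282 + k*319
translate([479, 229, 0]) cube([38, 49, 2641]);
translate([900, 229, 0]) cube([38, 49, 2641]);
translate([517, 229, 282]) cube([383, 49, 38]);
translate([517, 229, 601]) cube([383, 49, 38]);
translate([517, 229, 920]) cube([383, 49, 38]);
translate([517, 229, 1239]) cube([383, 49, 38]);
translate([517, 229, 1558]) cube([383, 49, 38]);
translate([517, 229, 1877]) cube([383, 49, 38]);
translate([517, 229, 2196]) cube([383, 49, 38]);
translate([517, 229, 2515]) cube([383, 49, 38]);


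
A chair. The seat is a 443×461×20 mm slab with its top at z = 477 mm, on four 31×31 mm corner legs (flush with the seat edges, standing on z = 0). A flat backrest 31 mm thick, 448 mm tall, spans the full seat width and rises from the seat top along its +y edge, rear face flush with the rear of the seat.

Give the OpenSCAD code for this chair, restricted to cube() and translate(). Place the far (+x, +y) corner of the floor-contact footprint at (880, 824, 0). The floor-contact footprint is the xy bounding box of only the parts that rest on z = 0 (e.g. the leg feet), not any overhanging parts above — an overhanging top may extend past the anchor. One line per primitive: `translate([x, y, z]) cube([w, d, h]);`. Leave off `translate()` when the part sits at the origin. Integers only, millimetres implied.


translate([437, 363, 457]) cube([443, 461, 20]);
translate([437, 363, 0]) cube([31, 31, 457]);
translate([849, 363, 0]) cube([31, 31, 457]);
translate([437, 793, 0]) cube([31, 31, 457]);
translate([849, 793, 0]) cube([31, 31, 457]);
translate([437, 793, 477]) cube([443, 31, 448]);


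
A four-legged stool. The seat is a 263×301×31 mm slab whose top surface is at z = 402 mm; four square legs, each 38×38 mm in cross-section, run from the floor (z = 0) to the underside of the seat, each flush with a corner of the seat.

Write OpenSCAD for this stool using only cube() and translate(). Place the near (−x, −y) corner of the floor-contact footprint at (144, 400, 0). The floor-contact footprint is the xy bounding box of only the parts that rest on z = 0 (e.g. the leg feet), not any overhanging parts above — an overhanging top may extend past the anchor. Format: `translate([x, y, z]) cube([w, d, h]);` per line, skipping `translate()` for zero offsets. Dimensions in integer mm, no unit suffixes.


translate([144, 400, 371]) cube([263, 301, 31]);
translate([144, 400, 0]) cube([38, 38, 371]);
translate([369, 400, 0]) cube([38, 38, 371]);
translate([144, 663, 0]) cube([38, 38, 371]);
translate([369, 663, 0]) cube([38, 38, 371]);


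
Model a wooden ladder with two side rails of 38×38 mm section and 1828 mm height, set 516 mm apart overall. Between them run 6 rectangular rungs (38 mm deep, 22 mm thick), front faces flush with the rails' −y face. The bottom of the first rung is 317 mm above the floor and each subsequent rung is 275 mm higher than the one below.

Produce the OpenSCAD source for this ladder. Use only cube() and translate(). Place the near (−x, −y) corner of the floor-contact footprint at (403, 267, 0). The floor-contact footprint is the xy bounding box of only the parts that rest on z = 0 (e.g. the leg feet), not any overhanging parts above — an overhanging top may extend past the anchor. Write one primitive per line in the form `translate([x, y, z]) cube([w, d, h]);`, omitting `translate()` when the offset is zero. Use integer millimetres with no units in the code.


translate([403, 267, 0]) cube([38, 38, 1828]);
translate([881, 267, 0]) cube([38, 38, 1828]);
translate([441, 267, 317]) cube([440, 38, 22]);
translate([441, 267, 592]) cube([440, 38, 22]);
translate([441, 267, 867]) cube([440, 38, 22]);
translate([441, 267, 1142]) cube([440, 38, 22]);
translate([441, 267, 1417]) cube([440, 38, 22]);
translate([441, 267, 1692]) cube([440, 38, 22]);


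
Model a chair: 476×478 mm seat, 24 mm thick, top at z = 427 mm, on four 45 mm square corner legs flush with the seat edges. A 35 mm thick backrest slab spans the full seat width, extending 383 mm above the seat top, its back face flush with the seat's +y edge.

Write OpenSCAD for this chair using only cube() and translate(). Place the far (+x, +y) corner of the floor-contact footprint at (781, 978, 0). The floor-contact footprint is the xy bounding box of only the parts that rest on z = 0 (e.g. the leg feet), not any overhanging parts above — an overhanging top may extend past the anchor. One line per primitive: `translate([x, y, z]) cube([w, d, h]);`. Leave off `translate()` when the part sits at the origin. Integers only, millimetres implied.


translate([305, 500, 403]) cube([476, 478, 24]);
translate([305, 500, 0]) cube([45, 45, 403]);
translate([736, 500, 0]) cube([45, 45, 403]);
translate([305, 933, 0]) cube([45, 45, 403]);
translate([736, 933, 0]) cube([45, 45, 403]);
translate([305, 943, 427]) cube([476, 35, 383]);


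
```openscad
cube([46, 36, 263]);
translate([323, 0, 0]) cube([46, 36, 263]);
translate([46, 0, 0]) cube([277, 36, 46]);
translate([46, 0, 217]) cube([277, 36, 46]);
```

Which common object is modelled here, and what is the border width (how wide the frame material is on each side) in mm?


A picture frame. The border width is 46 mm.

Four thin pieces enclosing a rectangular opening — a picture frame. The two full-height stiles are 263 mm tall; the top rail sits at z = 217 and is 46 mm tall, so the border above the opening is 263 − 217 = 46 mm, matching the stile x-width.


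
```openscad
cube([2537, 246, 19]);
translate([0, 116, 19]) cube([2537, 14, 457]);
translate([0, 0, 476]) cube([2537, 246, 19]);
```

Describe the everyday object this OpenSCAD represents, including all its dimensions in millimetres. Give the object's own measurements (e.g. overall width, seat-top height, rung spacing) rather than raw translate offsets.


An I-beam lying along x, 2537 mm long. Overall section height 495 mm. Two flanges 246 mm wide (y) and 19 mm thick, one on the floor and one at the top; a web 14 mm thick runs between them, centred on the flange width.


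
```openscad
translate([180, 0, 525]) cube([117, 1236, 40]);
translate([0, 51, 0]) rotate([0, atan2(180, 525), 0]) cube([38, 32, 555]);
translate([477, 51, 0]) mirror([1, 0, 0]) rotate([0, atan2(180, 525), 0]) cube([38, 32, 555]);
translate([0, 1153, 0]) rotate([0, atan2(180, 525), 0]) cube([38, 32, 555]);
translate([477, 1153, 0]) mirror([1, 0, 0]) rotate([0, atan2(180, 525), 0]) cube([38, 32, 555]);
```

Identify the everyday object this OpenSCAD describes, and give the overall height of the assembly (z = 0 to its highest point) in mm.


A sawhorse. The overall height is 565 mm.

A beam across two mirrored pairs of raked legs — a sawhorse. The beam's underside is at z = 525 (matching the legs' vertical rise in atan2(180, 525)) and the beam is 40 mm tall, so its top is at 525 + 40 = 565 mm. The raked legs top out at the beam's underside, so that is the highest point.


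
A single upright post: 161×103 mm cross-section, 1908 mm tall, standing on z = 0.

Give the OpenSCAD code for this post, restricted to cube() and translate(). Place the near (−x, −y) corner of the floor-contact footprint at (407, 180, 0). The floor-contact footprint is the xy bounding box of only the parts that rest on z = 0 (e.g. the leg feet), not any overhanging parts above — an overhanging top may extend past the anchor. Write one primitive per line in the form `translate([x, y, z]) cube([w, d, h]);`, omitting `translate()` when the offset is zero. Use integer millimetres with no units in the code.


translate([407, 180, 0]) cube([161, 103, 1908]);


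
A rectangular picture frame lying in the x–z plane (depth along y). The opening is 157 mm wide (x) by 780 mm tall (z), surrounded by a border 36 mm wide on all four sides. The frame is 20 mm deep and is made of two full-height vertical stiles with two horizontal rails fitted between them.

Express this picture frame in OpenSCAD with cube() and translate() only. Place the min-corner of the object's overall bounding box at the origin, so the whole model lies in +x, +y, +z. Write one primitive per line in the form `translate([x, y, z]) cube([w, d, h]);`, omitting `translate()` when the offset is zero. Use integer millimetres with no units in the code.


cube([36, 20, 852]);
translate([193, 0, 0]) cube([36, 20, 852]);
translate([36, 0, 0]) cube([157, 20, 36]);
translate([36, 0, 816]) cube([157, 20, 36]);


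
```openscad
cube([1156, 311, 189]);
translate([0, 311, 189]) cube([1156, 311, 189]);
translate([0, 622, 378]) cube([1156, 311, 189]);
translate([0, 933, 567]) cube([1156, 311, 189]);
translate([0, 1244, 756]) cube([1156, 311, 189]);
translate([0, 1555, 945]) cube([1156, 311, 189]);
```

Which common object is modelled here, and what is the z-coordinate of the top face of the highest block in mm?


A staircase. The total rise is 1134 mm.

6 identical blocks, each offset up and back from the previous — a staircase. Each step is 189 mm tall and there are 6 of them, so the total rise is 6 × 189 = 1134 mm.


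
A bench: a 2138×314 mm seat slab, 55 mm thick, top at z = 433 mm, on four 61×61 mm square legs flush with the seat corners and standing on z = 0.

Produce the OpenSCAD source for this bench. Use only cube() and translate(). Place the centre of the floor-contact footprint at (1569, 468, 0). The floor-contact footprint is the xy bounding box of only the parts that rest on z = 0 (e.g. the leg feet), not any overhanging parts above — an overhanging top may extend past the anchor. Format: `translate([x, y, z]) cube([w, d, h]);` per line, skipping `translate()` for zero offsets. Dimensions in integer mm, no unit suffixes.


translate([500, 311, 378]) cube([2138, 314, 55]);
translate([500, 311, 0]) cube([61, 61, 378]);
translate([500, 564, 0]) cube([61, 61, 378]);
translate([2577, 311, 0]) cube([61, 61, 378]);
translate([2577, 564, 0]) cube([61, 61, 378]);


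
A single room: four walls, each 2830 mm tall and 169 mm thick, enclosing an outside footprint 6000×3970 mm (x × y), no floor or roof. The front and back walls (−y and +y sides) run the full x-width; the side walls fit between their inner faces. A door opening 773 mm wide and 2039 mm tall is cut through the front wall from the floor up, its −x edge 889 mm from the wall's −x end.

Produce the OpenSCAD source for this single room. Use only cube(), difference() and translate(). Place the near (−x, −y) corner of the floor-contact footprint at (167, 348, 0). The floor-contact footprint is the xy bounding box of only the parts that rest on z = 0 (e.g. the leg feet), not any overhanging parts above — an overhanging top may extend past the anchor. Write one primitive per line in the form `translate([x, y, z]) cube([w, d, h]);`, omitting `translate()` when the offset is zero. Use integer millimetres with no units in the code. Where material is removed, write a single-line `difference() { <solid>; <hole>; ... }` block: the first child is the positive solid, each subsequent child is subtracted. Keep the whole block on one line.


difference() { translate([167, 348, 0]) cube([6000, 169, 2830]); translate([1056, 348, 0]) cube([773, 169, 2039]); }
translate([167, 4149, 0]) cube([6000, 169, 2830]);
translate([167, 517, 0]) cube([169, 3632, 2830]);
translate([5998, 517, 0]) cube([169, 3632, 2830]);


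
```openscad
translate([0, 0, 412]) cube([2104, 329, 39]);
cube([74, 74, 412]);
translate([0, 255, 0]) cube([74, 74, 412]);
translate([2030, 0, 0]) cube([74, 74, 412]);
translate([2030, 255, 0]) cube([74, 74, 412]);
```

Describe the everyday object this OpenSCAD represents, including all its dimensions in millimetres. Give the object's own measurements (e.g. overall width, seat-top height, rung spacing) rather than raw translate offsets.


A long wooden bench with a 2104 mm (x) × 329 mm (y) seat, 39 mm thick, its top surface 451 mm above the floor. Four 74 mm square legs at the seat corners, flush with the edges, run from z = 0 to the seat underside.


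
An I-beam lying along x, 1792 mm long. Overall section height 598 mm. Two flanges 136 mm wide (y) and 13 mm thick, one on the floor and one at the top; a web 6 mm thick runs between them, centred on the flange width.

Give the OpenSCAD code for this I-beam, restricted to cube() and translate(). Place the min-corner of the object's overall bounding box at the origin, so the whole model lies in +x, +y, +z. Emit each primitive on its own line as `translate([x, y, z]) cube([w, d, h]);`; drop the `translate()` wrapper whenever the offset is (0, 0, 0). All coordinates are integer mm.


cube([1792, 136, 13]);
translate([0, 65, 13]) cube([1792, 6, 572]);
translate([0, 0, 585]) cube([1792, 136, 13]);


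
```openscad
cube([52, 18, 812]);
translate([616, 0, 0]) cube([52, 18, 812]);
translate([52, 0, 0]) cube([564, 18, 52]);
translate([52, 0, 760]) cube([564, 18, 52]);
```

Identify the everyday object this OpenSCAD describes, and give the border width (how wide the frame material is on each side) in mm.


A picture frame. The border width is 52 mm.

Four thin pieces enclosing a rectangular opening — a picture frame. The two full-height stiles are 812 mm tall; the top rail sits at z = 760 and is 52 mm tall, so the border above the opening is 812 − 760 = 52 mm, matching the stile x-width.


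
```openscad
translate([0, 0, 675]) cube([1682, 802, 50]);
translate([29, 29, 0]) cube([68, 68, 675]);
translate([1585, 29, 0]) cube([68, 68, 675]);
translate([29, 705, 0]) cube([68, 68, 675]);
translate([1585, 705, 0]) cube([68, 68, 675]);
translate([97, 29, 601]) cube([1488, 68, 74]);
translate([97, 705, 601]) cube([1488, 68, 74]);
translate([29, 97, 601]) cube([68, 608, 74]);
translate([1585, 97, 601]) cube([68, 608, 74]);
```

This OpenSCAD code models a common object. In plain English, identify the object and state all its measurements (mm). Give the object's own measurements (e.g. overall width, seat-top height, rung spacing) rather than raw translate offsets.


A rectangular dining table. The top is 1682×802×50 mm with its upper surface at z = 725 mm. It stands on four 68×68 mm square legs, each inset 29 mm from the nearest pair of top edges, running from the floor to the underside of the top. Four apron rails, 68 mm thick and 74 mm tall, run between adjacent legs with their top edges flush with the underside of the top and their outer faces flush with the legs' outer faces.


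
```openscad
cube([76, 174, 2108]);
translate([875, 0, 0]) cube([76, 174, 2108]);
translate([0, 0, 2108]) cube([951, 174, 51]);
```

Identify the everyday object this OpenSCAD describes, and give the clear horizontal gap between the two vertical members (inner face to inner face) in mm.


A door frame. The clear opening width is 799 mm.

Two 2108 mm tall posts with a header on top — a door frame. The left jamb is 76 mm wide at x = 0; the right jamb starts at x = 875. The clear opening is 875 − 76 = 799 mm.


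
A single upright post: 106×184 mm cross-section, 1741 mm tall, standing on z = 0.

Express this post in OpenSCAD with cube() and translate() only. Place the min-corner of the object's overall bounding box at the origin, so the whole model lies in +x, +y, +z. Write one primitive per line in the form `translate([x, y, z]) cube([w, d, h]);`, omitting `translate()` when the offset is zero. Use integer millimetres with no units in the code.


cube([106, 184, 1741]);


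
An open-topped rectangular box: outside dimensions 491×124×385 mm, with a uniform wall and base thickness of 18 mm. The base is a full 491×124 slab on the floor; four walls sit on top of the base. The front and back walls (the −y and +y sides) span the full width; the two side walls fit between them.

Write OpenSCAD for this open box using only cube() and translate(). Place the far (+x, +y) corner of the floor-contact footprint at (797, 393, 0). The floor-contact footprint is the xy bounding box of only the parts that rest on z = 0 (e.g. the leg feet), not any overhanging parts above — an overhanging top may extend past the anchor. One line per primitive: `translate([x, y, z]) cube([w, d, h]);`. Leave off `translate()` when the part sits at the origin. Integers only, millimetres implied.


translate([306, 269, 0]) cube([491, 124, 18]);
translate([306, 269, 18]) cube([491, 18, 367]);
translate([306, 375, 18]) cube([491, 18, 367]);
translate([306, 287, 18]) cube([18, 88, 367]);
translate([779, 287, 18]) cube([18, 88, 367]);


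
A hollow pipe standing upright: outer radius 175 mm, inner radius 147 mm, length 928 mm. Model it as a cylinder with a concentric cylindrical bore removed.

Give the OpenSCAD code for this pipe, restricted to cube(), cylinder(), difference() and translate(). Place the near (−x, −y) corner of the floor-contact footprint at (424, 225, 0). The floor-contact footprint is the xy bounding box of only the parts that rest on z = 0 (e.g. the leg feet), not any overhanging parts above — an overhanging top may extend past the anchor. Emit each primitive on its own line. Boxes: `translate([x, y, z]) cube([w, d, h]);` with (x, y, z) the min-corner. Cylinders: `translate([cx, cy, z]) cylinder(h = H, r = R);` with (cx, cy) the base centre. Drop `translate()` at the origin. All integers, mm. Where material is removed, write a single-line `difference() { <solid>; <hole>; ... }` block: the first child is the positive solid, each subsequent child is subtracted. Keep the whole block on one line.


difference() { translate([599, 400, 0]) cylinder(h = 928, r = 175); translate([599, 400, 0]) cylinder(h = 928, r = 147); }


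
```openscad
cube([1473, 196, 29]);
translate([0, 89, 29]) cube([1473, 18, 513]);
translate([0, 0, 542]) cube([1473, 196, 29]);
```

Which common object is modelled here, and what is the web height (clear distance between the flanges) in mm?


An I-beam. The web height is 513 mm.

Two wide flanges with a thin centred web — an I-beam. Overall 571 mm minus two 29 mm flanges gives a web of 571 − 2·29 = 513 mm.


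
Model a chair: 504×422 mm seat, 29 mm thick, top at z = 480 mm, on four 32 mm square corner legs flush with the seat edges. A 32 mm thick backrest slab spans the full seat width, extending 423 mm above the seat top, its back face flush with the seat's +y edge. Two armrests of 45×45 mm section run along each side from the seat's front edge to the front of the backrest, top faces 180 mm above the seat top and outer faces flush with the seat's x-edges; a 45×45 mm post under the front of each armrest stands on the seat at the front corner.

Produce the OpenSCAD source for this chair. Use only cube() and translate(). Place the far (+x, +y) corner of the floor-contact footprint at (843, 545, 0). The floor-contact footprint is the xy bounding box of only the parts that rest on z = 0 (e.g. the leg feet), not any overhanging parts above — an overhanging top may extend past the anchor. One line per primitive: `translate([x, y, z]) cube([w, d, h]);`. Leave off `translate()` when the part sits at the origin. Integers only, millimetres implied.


// leg_h = 480 - 29 = 451
// arm post h = 180 - 45 = 135
translate([339, 123, 451]) cube([504, 422, 29]);
translate([339, 123, 0]) cube([32, 32, 451]);
translate([811, 123, 0]) cube([32, 32, 451]);
translate([339, 513, 0]) cube([32, 32, 451]);
translate([811, 513, 0]) cube([32, 32, 451]);
translate([339, 513, 480]) cube([504, 32, 423]);
translate([339, 123, 615]) cube([45, 390, 45]);
translate([798, 123, 615]) cube([45, 390, 45]);
translate([339, 123, 480]) cube([45, 45, 135]);
translate([798, 123, 480]) cube([45, 45, 135]);


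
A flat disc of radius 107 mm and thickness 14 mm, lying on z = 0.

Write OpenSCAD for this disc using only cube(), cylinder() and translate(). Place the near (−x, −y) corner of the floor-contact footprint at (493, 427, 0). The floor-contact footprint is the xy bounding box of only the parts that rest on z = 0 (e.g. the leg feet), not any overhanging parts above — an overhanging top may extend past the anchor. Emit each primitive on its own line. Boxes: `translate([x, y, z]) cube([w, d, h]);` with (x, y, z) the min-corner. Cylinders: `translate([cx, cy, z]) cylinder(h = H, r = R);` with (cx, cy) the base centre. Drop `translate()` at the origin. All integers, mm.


translate([600, 534, 0]) cylinder(h = 14, r = 107);


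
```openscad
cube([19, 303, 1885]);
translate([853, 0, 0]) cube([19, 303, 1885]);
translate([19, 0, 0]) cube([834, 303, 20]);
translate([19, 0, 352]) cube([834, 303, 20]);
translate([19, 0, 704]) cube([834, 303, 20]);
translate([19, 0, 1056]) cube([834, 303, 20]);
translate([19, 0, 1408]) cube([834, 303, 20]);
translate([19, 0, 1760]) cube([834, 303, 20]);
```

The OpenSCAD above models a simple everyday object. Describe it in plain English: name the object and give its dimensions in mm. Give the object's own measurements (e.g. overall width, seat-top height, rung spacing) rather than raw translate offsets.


An open bookshelf. Two side panels, each 19 mm thick, 303 mm deep and 1885 mm tall, stand 872 mm apart (outside-to-outside). Between them sit 6 shelves, each 20 mm thick and 303 mm deep, spanning the full gap between the sides. The bottom shelf rests on the floor (its underside at z = 0) and the clear gap between one shelf's top and the next shelf's underside is 332 mm.


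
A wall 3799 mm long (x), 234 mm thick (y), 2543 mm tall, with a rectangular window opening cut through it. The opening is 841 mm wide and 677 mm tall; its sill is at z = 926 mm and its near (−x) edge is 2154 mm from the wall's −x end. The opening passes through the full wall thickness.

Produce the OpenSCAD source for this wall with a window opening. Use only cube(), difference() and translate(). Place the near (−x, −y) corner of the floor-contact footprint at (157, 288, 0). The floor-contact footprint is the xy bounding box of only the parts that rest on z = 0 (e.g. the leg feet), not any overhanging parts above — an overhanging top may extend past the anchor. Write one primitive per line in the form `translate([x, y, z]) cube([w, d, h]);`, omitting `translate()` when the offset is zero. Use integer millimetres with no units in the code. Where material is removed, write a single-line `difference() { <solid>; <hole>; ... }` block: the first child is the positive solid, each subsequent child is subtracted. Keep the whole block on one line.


difference() { translate([157, 288, 0]) cube([3799, 234, 2543]); translate([2311, 288, 926]) cube([841, 234, 677]); }


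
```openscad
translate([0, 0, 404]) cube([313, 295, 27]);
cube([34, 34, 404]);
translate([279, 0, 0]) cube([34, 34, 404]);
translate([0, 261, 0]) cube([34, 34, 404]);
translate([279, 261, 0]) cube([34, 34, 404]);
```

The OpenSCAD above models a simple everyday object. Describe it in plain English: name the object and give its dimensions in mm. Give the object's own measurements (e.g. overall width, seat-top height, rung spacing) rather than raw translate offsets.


A four-legged stool. The seat is a 313×295×27 mm slab whose top surface is at z = 431 mm; four square legs, each 34×34 mm in cross-section, run from the floor (z = 0) to the underside of the seat, each flush with a corner of the seat.


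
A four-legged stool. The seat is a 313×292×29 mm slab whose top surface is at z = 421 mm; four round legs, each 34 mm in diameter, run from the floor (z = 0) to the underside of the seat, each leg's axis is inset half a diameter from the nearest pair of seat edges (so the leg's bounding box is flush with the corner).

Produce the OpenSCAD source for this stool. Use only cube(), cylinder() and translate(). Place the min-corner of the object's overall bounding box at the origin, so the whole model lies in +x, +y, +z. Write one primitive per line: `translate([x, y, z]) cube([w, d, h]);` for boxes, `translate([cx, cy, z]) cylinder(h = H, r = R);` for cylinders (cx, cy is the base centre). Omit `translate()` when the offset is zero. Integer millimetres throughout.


translate([0, 0, 392]) cube([313, 292, 29]);
translate([17, 17, 0]) cylinder(h = 392, r = 17);
translate([296, 17, 0]) cylinder(h = 392, r = 17);
translate([17, 275, 0]) cylinder(h = 392, r = 17);
translate([296, 275, 0]) cylinder(h = 392, r = 17);


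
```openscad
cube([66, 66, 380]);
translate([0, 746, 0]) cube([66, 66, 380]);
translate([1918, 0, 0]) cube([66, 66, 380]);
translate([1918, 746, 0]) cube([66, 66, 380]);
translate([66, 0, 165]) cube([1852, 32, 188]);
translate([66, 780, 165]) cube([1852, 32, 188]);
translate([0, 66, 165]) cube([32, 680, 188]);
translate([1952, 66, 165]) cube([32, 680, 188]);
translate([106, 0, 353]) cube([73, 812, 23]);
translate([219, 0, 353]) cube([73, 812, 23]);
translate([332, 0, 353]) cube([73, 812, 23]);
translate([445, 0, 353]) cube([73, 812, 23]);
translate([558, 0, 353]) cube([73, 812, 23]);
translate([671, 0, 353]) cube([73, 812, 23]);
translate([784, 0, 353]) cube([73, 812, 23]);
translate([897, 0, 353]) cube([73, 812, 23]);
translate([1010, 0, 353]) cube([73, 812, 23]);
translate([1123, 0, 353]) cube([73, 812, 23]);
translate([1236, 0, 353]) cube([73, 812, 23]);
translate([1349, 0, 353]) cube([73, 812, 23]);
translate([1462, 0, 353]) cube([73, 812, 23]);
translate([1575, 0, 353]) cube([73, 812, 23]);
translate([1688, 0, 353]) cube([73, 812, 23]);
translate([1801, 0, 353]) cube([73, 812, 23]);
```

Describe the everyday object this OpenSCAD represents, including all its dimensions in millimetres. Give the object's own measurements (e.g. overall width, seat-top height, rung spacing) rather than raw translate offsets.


A bed frame 1984 mm long (x) by 812 mm wide (y). Four 66×66 mm corner posts, 380 mm tall, at the corners of the footprint. Four rails of 32 mm thickness and 188 mm height run between adjacent posts with their undersides at z = 165 mm, their outer faces flush with the outside of the frame (the two x-running rails run between the posts' inner faces; the two y-running rails run between the posts' inner faces). 16 slats, each 73 mm wide (x) and 23 mm thick, lie across the top of the two x-running rails, running the full 812 mm width of the frame in y; along x they sit between the end posts with a 40 mm gap after the −x posts and between neighbouring slats, leaving 44 mm before the +x posts.


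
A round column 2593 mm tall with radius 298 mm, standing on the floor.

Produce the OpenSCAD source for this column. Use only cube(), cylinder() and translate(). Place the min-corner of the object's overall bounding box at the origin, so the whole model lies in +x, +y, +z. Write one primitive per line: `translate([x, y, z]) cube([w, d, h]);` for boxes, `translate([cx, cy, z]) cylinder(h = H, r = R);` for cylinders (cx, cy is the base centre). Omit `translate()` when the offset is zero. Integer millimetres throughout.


translate([298, 298, 0]) cylinder(h = 2593, r = 298);


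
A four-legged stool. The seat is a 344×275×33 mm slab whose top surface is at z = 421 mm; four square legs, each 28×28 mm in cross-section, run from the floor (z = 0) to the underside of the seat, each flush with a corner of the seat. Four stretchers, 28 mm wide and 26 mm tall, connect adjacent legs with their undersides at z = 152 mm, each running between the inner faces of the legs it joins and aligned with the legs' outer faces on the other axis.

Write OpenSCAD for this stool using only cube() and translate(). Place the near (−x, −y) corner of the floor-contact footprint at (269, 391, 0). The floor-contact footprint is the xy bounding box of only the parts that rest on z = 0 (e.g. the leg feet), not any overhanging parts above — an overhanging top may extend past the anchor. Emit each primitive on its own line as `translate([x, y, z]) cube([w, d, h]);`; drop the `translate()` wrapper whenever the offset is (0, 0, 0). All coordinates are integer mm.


translate([269, 391, 388]) cube([344, 275, 33]);
translate([269, 391, 0]) cube([28, 28, 388]);
translate([585, 391, 0]) cube([28, 28, 388]);
translate([269, 638, 0]) cube([28, 28, 388]);
translate([585, 638, 0]) cube([28, 28, 388]);
translate([297, 391, 152]) cube([288, 28, 26]);
translate([297, 638, 152]) cube([288, 28, 26]);
translate([269, 419, 152]) cube([28, 219, 26]);
translate([585, 419, 152]) cube([28, 219, 26]);


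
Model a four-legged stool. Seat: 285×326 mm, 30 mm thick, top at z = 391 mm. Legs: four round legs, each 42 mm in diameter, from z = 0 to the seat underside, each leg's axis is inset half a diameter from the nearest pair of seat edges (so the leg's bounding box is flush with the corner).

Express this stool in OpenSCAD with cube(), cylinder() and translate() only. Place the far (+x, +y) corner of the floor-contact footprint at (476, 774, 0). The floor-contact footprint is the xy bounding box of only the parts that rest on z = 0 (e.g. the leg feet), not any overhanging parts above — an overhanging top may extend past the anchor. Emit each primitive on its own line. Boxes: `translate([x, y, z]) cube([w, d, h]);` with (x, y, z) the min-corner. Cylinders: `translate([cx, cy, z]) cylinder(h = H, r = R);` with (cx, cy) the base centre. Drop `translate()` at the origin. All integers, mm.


translate([191, 448, 361]) cube([285, 326, 30]);
translate([212, 469, 0]) cylinder(h = 361, r = 21);
translate([455, 469, 0]) cylinder(h = 361, r = 21);
translate([212, 753, 0]) cylinder(h = 361, r = 21);
translate([455, 753, 0]) cylinder(h = 361, r = 21);


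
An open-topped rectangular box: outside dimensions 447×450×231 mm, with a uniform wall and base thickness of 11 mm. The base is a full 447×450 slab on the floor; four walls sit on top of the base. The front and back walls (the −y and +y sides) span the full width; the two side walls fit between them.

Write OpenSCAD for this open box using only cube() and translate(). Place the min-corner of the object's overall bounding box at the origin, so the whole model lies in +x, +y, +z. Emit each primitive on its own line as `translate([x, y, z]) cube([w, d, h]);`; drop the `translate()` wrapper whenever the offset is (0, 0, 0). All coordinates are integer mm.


cube([447, 450, 11]);
translate([0, 0, 11]) cube([447, 11, 220]);
translate([0, 439, 11]) cube([447, 11, 220]);
translate([0, 11, 11]) cube([11, 428, 220]);
translate([436, 11, 11]) cube([11, 428, 220]);
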